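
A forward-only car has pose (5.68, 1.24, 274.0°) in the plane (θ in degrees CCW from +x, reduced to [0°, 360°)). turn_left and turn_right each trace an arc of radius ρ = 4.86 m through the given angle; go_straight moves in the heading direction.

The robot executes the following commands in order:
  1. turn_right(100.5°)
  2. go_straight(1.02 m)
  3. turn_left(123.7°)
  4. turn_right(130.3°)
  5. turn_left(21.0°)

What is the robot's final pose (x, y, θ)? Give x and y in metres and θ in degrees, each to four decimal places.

set_pose: (x, y, θ) = (5.6800, 1.2400, 274.0000°), ρ = 4.86
turn_right(100.5°): centre at ρ to the right, rotate −100.5° → (0.2817, -3.9278, 173.5000°)
go_straight(1.02): x += 1.02·cos θ, y += 1.02·sin θ → (-0.7318, -3.8123, 173.5000°)
turn_left(123.7°): centre at ρ to the left, rotate +123.7° → (-5.6045, -10.8626, 297.2000°)
turn_right(130.3°): centre at ρ to the right, rotate −130.3° → (-11.0286, -17.8176, 166.9000°)
turn_left(21.0°): centre at ρ to the left, rotate +21.0° → (-12.7981, -17.7372, 187.9000°)

(-12.7981, -17.7372, 187.9000°)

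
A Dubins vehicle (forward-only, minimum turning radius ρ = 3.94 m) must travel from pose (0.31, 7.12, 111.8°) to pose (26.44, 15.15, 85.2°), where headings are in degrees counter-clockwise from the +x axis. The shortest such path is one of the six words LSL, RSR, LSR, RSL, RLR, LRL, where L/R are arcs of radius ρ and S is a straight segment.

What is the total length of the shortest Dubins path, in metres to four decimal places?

Let ψ = atan2(Δy, Δx) = atan2(8.03, 26.13) = 17.0827° be the start→goal bearing.
Normalize: d = |goal − start| / ρ = 27.336017/3.94 = 6.938075, α = (θ_start − ψ) mod 360° = 94.7173° = 1.653129 rad, β = (θ_goal − ψ) mod 360° = 68.1173° = 1.188871 rad.
Common terms: sin α = 0.996613, cos α = -0.082240, sin β = 0.927949, cos β = 0.372708, cos(α−β) = 0.894154, d² = 48.136888. Work in radians in the unit-radius frame; every candidate has L = ρ·(t + p + q).
LSL: p² = 2 + d² − 2cos(α−β) + 2d(sin α − sin β) = 49.301368; p = √p² = 7.021493; φ = atan2(cos β − cos α, d + sin α − sin β) = 0.064839 rad; t = (φ − α) mod 2π = 4.694895 rad, q = (β − φ) mod 2π = 1.124032 rad → L = 3.94·(4.694895 + 7.021493 + 1.124032) = 3.94·12.840421 = 50.591259 m
RSR: p² = 2 + d² − 2cos(α−β) + 2d(sin β − sin α) = 47.395792; p = √p² = 6.884460; φ = atan2(cos α − cos β, d − sin α + sin β) = -0.066131 rad; t = (α − φ) mod 2π = 1.719260 rad, q = (φ − β) mod 2π = 5.028183 rad → L = 3.94·(1.719260 + 6.884460 + 5.028183) = 3.94·13.631903 = 53.709698 m
LSR: p² = d² − 2 + 2cos(α−β) + 2d(sin α + sin β) = 74.630701; p = √p² = 8.638906; φ = atan2(−cos α − cos β, d + sin α + sin β) − atan2(−2, p) = 0.194740 rad; t = (φ − α) mod 2π = 4.824797 rad, q = (φ − β) mod 2π = 5.289054 rad → L = 3.94·(4.824797 + 8.638906 + 5.289054) = 3.94·18.752757 = 73.885862 m
RSL: p² = d² − 2 + 2cos(α−β) − 2d(sin α + sin β) = 21.219692; p = √p² = 4.606484; φ = atan2(cos α + cos β, d − sin α − sin β) − atan2(2, p) = -0.351740 rad; t = (α − φ) mod 2π = 2.004869 rad, q = (β − φ) mod 2π = 1.540611 rad → L = 3.94·(2.004869 + 4.606484 + 1.540611) = 3.94·8.151964 = 32.118739 m
RLR: c = (6 − d² + 2cos(α−β) + 2d(sin α − sin β))/8 = -4.924474, |c| > 1 → infeasible
LRL: c = (6 − d² + 2cos(α−β) − 2d(sin α − sin β))/8 = -5.162671, |c| > 1 → infeasible
Shortest: RSL with L = 32.118739 m ≈ 32.1187 m

32.1187 m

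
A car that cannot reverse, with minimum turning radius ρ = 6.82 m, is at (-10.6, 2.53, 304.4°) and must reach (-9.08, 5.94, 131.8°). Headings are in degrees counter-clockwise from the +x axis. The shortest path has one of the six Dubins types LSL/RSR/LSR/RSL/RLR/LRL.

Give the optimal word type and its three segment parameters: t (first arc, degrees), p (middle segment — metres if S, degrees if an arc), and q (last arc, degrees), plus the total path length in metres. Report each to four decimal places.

RLR: t = 41.8549°, p = 282.8956°, q = 53.6407°, L = 45.0404 m

Let ψ = atan2(Δy, Δx) = atan2(3.41, 1.52) = 65.9752° be the start→goal bearing.
Normalize: d = |goal − start| / ρ = 3.733430/6.82 = 0.547424, α = (θ_start − ψ) mod 360° = 238.4248° = 4.161298 rad, β = (θ_goal − ψ) mod 360° = 65.8248° = 1.148860 rad.
Common terms: sin α = -0.851954, cos α = -0.523617, sin β = 0.912298, cos β = 0.409528, cos(α−β) = -0.991671, d² = 0.299673. Work in radians in the unit-radius frame; every candidate has L = ρ·(t + p + q).
LSL: p² = 2 + d² − 2cos(α−β) + 2d(sin α − sin β) = 2.351429; p = √p² = 1.533437; φ = atan2(cos β − cos α, d + sin α − sin β) = 2.487384 rad; t = (φ − α) mod 2π = 4.609271 rad, q = (β − φ) mod 2π = 4.944661 rad → L = 6.82·(4.609271 + 1.533437 + 4.944661) = 6.82·11.087369 = 75.615858 m
RSR: p² = 2 + d² − 2cos(α−β) + 2d(sin β − sin α) = 6.214601; p = √p² = 2.492910; φ = atan2(cos α − cos β, d − sin α + sin β) = -0.383663 rad; t = (α − φ) mod 2π = 4.544961 rad, q = (φ − β) mod 2π = 4.750663 rad → L = 6.82·(4.544961 + 2.492910 + 4.750663) = 6.82·11.788534 = 80.397801 m
LSR: p² = d² − 2 + 2cos(α−β) + 2d(sin α + sin β) = -3.617602 < 0 → infeasible
RSL: p² = d² − 2 + 2cos(α−β) − 2d(sin α + sin β) = -3.749737 < 0 → infeasible
RLR: c = (6 − d² + 2cos(α−β) + 2d(sin α − sin β))/8 = 0.223175; p = 2π − arccos c = 4.937459 rad; φ = atan2(cos α − cos β, d − sin α + sin β) = -0.383663 rad; t = (α − φ + p/2) mod 2π = 0.730505 rad, q = (α − β − t + p) mod 2π = 0.936207 rad → L = 6.82·(0.730505 + 4.937459 + 0.936207) = 6.82·6.604171 = 45.040449 m
LRL: c = (6 − d² + 2cos(α−β) − 2d(sin α − sin β))/8 = 0.706071; p = 2π − arccos c = 5.496324 rad; φ = atan2(cos β − cos α, d + sin α − sin β) = 2.487384 rad; t = (φ − α + p/2) mod 2π = 1.074248 rad, q = (β − α − t + p) mod 2π = 1.409638 rad → L = 6.82·(1.074248 + 5.496324 + 1.409638) = 6.82·7.980210 = 54.425030 m
Shortest: RLR with L = 45.040449 m ≈ 45.0404 m
Convert RLR to answer units (arcs ×180/π): t = 0.730505·180/π = 41.8549°, p = 4.937459·180/π = 282.8956°, q = 0.936207·180/π = 53.6407°, L = 45.0404 m.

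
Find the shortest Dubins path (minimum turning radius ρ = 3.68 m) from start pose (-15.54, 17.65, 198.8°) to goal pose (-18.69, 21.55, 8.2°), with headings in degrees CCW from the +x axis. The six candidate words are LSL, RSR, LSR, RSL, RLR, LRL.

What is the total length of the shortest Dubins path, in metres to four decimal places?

Let ψ = atan2(Δy, Δx) = atan2(3.90, -3.15) = 128.9275° be the start→goal bearing.
Normalize: d = |goal − start| / ρ = 5.013232/3.68 = 1.362291, α = (θ_start − ψ) mod 360° = 69.8725° = 1.219504 rad, β = (θ_goal − ψ) mod 360° = 239.2725° = 4.176092 rad.
Common terms: sin α = 0.938929, cos α = 0.344111, sin β = -0.859607, cos β = -0.510956, cos(α−β) = -0.982935, d² = 1.855838. Work in radians in the unit-radius frame; every candidate has L = ρ·(t + p + q).
LSL: p² = 2 + d² − 2cos(α−β) + 2d(sin α − sin β) = 10.721968; p = √p² = 3.274442; φ = atan2(cos β − cos α, d + sin α − sin β) = -0.264197 rad; t = (φ − α) mod 2π = 4.799484 rad, q = (β − φ) mod 2π = 4.440289 rad → L = 3.68·(4.799484 + 3.274442 + 4.440289) = 3.68·12.514215 = 46.052310 m
RSR: p² = 2 + d² − 2cos(α−β) + 2d(sin β − sin α) = 0.921449; p = √p² = 0.959921; φ = atan2(cos α − cos β, d − sin α + sin β) = 2.042560 rad; t = (α − φ) mod 2π = 5.460129 rad, q = (φ − β) mod 2π = 4.149653 rad → L = 3.68·(5.460129 + 0.959921 + 4.149653) = 3.68·10.569704 = 38.896512 m
LSR: p² = d² − 2 + 2cos(α−β) + 2d(sin α + sin β) = -1.893913 < 0 → infeasible
RSL: p² = d² − 2 + 2cos(α−β) − 2d(sin α + sin β) = -2.326153 < 0 → infeasible
RLR: c = (6 − d² + 2cos(α−β) + 2d(sin α − sin β))/8 = 0.884819; p = 2π − arccos c = 5.798494 rad; φ = atan2(cos α − cos β, d − sin α + sin β) = 2.042560 rad; t = (α − φ + p/2) mod 2π = 2.076191 rad, q = (α − β − t + p) mod 2π = 0.765715 rad → L = 3.68·(2.076191 + 5.798494 + 0.765715) = 3.68·8.640400 = 31.796673 m
LRL: c = (6 − d² + 2cos(α−β) − 2d(sin α − sin β))/8 = -0.340246; p = 2π − arccos c = 4.365210 rad; φ = atan2(cos β − cos α, d + sin α − sin β) = -0.264197 rad; t = (φ − α + p/2) mod 2π = 0.698904 rad, q = (β − α − t + p) mod 2π = 0.339709 rad → L = 3.68·(0.698904 + 4.365210 + 0.339709) = 3.68·5.403823 = 19.886070 m
Shortest: LRL with L = 19.886070 m ≈ 19.8861 m

19.8861 m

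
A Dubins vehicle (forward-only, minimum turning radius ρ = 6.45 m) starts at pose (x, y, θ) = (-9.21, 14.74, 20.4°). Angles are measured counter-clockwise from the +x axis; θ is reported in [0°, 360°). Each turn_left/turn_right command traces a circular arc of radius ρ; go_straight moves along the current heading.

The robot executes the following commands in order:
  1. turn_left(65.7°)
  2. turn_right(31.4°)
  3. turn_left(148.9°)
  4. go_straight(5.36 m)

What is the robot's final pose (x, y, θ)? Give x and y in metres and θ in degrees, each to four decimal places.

set_pose: (x, y, θ) = (-9.2100, 14.7400, 20.4000°), ρ = 6.45
turn_left(65.7°): centre at ρ to the left, rotate +65.7° → (-5.0232, 20.3468, 86.1000°)
turn_right(31.4°): centre at ρ to the right, rotate −31.4° → (-3.8522, 23.6353, 54.7000°)
turn_left(148.9°): centre at ρ to the left, rotate +148.9° → (-11.6986, 33.2730, 203.6000°)
go_straight(5.36): x += 5.36·cos θ, y += 5.36·sin θ → (-16.6103, 31.1271, 203.6000°)

(-16.6103, 31.1271, 203.6000°)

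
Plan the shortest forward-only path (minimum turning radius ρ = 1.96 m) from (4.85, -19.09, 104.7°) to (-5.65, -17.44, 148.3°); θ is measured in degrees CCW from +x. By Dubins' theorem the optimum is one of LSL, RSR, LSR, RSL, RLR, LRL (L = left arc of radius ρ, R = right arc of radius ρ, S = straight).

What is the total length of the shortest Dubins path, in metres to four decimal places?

11.2353 m

Let ψ = atan2(Δy, Δx) = atan2(1.65, -10.50) = 171.0694° be the start→goal bearing.
Normalize: d = |goal − start| / ρ = 10.628852/1.96 = 5.422884, α = (θ_start − ψ) mod 360° = 293.6306° = 5.124821 rad, β = (θ_goal − ψ) mod 360° = 337.2306° = 5.885784 rad.
Common terms: sin α = -0.916149, cos α = 0.400838, sin β = -0.387023, cos β = 0.922070, cos(α−β) = 0.724172, d² = 29.407669. Work in radians in the unit-radius frame; every candidate has L = ρ·(t + p + q).
LSL: p² = 2 + d² − 2cos(α−β) + 2d(sin α − sin β) = 24.220553; p = √p² = 4.921438; φ = atan2(cos β − cos α, d + sin α − sin β) = 0.106109 rad; t = (φ − α) mod 2π = 1.264474 rad, q = (β − φ) mod 2π = 5.779675 rad → L = 1.96·(1.264474 + 4.921438 + 5.779675) = 1.96·11.965587 = 23.452550 m
RSR: p² = 2 + d² − 2cos(α−β) + 2d(sin β − sin α) = 35.698097; p = √p² = 5.974788; φ = atan2(cos α − cos β, d − sin α + sin β) = -0.087350 rad; t = (α − φ) mod 2π = 5.212170 rad, q = (φ − β) mod 2π = 0.310052 rad → L = 1.96·(5.212170 + 5.974788 + 0.310052) = 1.96·11.497010 = 22.534140 m
LSR: p² = d² − 2 + 2cos(α−β) + 2d(sin α + sin β) = 14.722110; p = √p² = 3.836940; φ = atan2(−cos α − cos β, d + sin α + sin β) − atan2(−2, p) = 0.169786 rad; t = (φ − α) mod 2π = 1.328151 rad, q = (φ − β) mod 2π = 0.567187 rad → L = 1.96·(1.328151 + 3.836940 + 0.567187) = 1.96·5.732278 = 11.235265 m
RSL: p² = d² − 2 + 2cos(α−β) − 2d(sin α + sin β) = 42.989915; p = √p² = 6.556670; φ = atan2(cos α + cos β, d − sin α − sin β) − atan2(2, p) = -0.101863 rad; t = (α − φ) mod 2π = 5.226683 rad, q = (β − φ) mod 2π = 5.987647 rad → L = 1.96·(5.226683 + 6.556670 + 5.987647) = 1.96·17.770999 = 34.831159 m
RLR: c = (6 − d² + 2cos(α−β) + 2d(sin α − sin β))/8 = -3.462262, |c| > 1 → infeasible
LRL: c = (6 − d² + 2cos(α−β) − 2d(sin α − sin β))/8 = -2.027569, |c| > 1 → infeasible
Shortest: LSR with L = 11.235265 m ≈ 11.2353 m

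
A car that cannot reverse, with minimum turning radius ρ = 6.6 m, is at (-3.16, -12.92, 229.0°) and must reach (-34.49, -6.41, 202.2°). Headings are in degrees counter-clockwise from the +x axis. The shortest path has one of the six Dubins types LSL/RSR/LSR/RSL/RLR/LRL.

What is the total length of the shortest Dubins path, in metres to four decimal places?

Let ψ = atan2(Δy, Δx) = atan2(6.51, -31.33) = 168.2617° be the start→goal bearing.
Normalize: d = |goal − start| / ρ = 31.999203/6.6 = 4.848364, α = (θ_start − ψ) mod 360° = 60.7383° = 1.060084 rad, β = (θ_goal − ψ) mod 360° = 33.9383° = 0.592336 rad.
Common terms: sin α = 0.872397, cos α = 0.488799, sin β = 0.558300, cos β = 0.829639, cos(α−β) = 0.892586, d² = 23.506635. Work in radians in the unit-radius frame; every candidate has L = ρ·(t + p + q).
LSL: p² = 2 + d² − 2cos(α−β) + 2d(sin α − sin β) = 26.767168; p = √p² = 5.173700; φ = atan2(cos β − cos α, d + sin α − sin β) = 0.065927 rad; t = (φ − α) mod 2π = 5.289028 rad, q = (β − φ) mod 2π = 0.526409 rad → L = 6.6·(5.289028 + 5.173700 + 0.526409) = 6.6·10.989137 = 72.528302 m
RSR: p² = 2 + d² − 2cos(α−β) + 2d(sin β − sin α) = 20.675758; p = √p² = 4.547060; φ = atan2(cos α − cos β, d − sin α + sin β) = -0.075029 rad; t = (α − φ) mod 2π = 1.135113 rad, q = (φ − β) mod 2π = 5.615821 rad → L = 6.6·(1.135113 + 4.547060 + 5.615821) = 6.6·11.297994 = 74.566760 m
LSR: p² = d² − 2 + 2cos(α−β) + 2d(sin α + sin β) = 37.164886; p = √p² = 6.096301; φ = atan2(−cos α − cos β, d + sin α + sin β) − atan2(−2, p) = 0.110037 rad; t = (φ − α) mod 2π = 5.333138 rad, q = (φ − β) mod 2π = 5.800887 rad → L = 6.6·(5.333138 + 6.096301 + 5.800887) = 6.6·17.230326 = 113.720151 m
RSL: p² = d² − 2 + 2cos(α−β) − 2d(sin α + sin β) = 9.418726; p = √p² = 3.068994; φ = atan2(cos α + cos β, d − sin α − sin β) − atan2(2, p) = -0.209375 rad; t = (α − φ) mod 2π = 1.269459 rad, q = (β − φ) mod 2π = 0.801710 rad → L = 6.6·(1.269459 + 3.068994 + 0.801710) = 6.6·5.140163 = 33.925077 m
RLR: c = (6 − d² + 2cos(α−β) + 2d(sin α − sin β))/8 = -1.584470, |c| > 1 → infeasible
LRL: c = (6 − d² + 2cos(α−β) − 2d(sin α − sin β))/8 = -2.345896, |c| > 1 → infeasible
Shortest: RSL with L = 33.925077 m ≈ 33.9251 m

33.9251 m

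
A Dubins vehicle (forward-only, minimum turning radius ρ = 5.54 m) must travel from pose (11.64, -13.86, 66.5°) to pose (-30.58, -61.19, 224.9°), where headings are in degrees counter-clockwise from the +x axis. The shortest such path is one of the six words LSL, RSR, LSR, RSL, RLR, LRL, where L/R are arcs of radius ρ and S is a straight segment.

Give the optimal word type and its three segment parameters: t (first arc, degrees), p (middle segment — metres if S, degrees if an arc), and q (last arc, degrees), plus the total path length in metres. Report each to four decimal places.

Let ψ = atan2(Δy, Δx) = atan2(-47.33, -42.22) = -131.7341° be the start→goal bearing.
Normalize: d = |goal − start| / ρ = 63.424422/5.54 = 11.448452, α = (θ_start − ψ) mod 360° = 198.2341° = 3.459837 rad, β = (θ_goal − ψ) mod 360° = 356.6341° = 6.224439 rad.
Common terms: sin α = -0.312900, cos α = -0.949786, sin β = -0.058713, cos β = 0.998275, cos(α−β) = -0.929776, d² = 131.067044. Work in radians in the unit-radius frame; every candidate has L = ρ·(t + p + q).
LSL: p² = 2 + d² − 2cos(α−β) + 2d(sin α − sin β) = 129.106505; p = √p² = 11.362504; φ = atan2(cos β − cos α, d + sin α − sin β) = 0.172298 rad; t = (φ − α) mod 2π = 2.995646 rad, q = (β − φ) mod 2π = 6.052141 rad → L = 5.54·(2.995646 + 11.362504 + 6.052141) = 5.54·20.410291 = 113.073013 m
RSR: p² = 2 + d² − 2cos(α−β) + 2d(sin β − sin α) = 140.746690; p = √p² = 11.863671; φ = atan2(cos α − cos β, d − sin α + sin β) = -0.164951 rad; t = (α − φ) mod 2π = 3.624788 rad, q = (φ − β) mod 2π = 6.176981 rad → L = 5.54·(3.624788 + 11.863671 + 6.176981) = 5.54·21.665440 = 120.026538 m
LSR: p² = d² − 2 + 2cos(α−β) + 2d(sin α + sin β) = 118.698715; p = √p² = 10.894894; φ = atan2(−cos α − cos β, d + sin α + sin β) − atan2(−2, p) = 0.177173 rad; t = (φ − α) mod 2π = 3.000522 rad, q = (φ − β) mod 2π = 0.235920 rad → L = 5.54·(3.000522 + 10.894894 + 0.235920) = 5.54·14.131336 = 78.287599 m
RSL: p² = d² − 2 + 2cos(α−β) − 2d(sin α + sin β) = 135.716268; p = √p² = 11.649733; φ = atan2(cos α + cos β, d − sin α − sin β) − atan2(2, p) = -0.165918 rad; t = (α − φ) mod 2π = 3.625755 rad, q = (β − φ) mod 2π = 0.107172 rad → L = 5.54·(3.625755 + 11.649733 + 0.107172) = 5.54·15.382659 = 85.219933 m
RLR: c = (6 − d² + 2cos(α−β) + 2d(sin α − sin β))/8 = -16.593336, |c| > 1 → infeasible
LRL: c = (6 − d² + 2cos(α−β) − 2d(sin α − sin β))/8 = -15.138313, |c| > 1 → infeasible
Shortest: LSR with L = 78.287599 m ≈ 78.2876 m
Convert LSR to answer units (arcs ×180/π): t = 3.000522·180/π = 171.9172°, p = ρ·p = 5.54·10.894894 = 60.3577 m, q = 0.235920·180/π = 13.5172°, L = 78.2876 m.

LSR: t = 171.9172°, p = 60.3577 m, q = 13.5172°, L = 78.2876 m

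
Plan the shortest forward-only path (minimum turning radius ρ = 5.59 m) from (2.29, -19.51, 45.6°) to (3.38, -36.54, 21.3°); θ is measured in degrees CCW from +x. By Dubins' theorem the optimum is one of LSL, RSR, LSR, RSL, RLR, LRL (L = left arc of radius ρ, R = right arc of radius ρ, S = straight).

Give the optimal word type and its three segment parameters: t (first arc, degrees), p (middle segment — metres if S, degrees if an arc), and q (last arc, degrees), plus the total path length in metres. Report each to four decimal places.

Let ψ = atan2(Δy, Δx) = atan2(-17.03, 1.09) = -86.3378° be the start→goal bearing.
Normalize: d = |goal − start| / ρ = 17.064847/5.59 = 3.052745, α = (θ_start − ψ) mod 360° = 131.9378° = 2.302749 rad, β = (θ_goal − ψ) mod 360° = 107.6378° = 1.878634 rad.
Common terms: sin α = 0.743871, cos α = -0.668323, sin β = 0.952991, cos β = -0.302999, cos(α−β) = 0.911403, d² = 9.319255. Work in radians in the unit-radius frame; every candidate has L = ρ·(t + p + q).
LSL: p² = 2 + d² − 2cos(α−β) + 2d(sin α − sin β) = 8.219667; p = √p² = 2.866996; φ = atan2(cos β − cos α, d + sin α − sin β) = 0.127772 rad; t = (φ − α) mod 2π = 4.108208 rad, q = (β − φ) mod 2π = 1.750862 rad → L = 5.59·(4.108208 + 2.866996 + 1.750862) = 5.59·8.726066 = 48.778711 m
RSR: p² = 2 + d² − 2cos(α−β) + 2d(sin β − sin α) = 10.773229; p = √p² = 3.282260; φ = atan2(cos α − cos β, d − sin α + sin β) = -0.111534 rad; t = (α − φ) mod 2π = 2.414283 rad, q = (φ − β) mod 2π = 4.293017 rad → L = 5.59·(2.414283 + 3.282260 + 4.293017) = 5.59·9.989560 = 55.841641 m
LSR: p² = d² − 2 + 2cos(α−β) + 2d(sin α + sin β) = 19.502236; p = √p² = 4.416134; φ = atan2(−cos α − cos β, d + sin α + sin β) − atan2(−2, p) = 0.626975 rad; t = (φ − α) mod 2π = 4.607411 rad, q = (φ − β) mod 2π = 5.031526 rad → L = 5.59·(4.607411 + 4.416134 + 5.031526) = 5.59·14.055071 = 78.567844 m
RSL: p² = d² − 2 + 2cos(α−β) − 2d(sin α + sin β) = -1.218113 < 0 → infeasible
RLR: c = (6 − d² + 2cos(α−β) + 2d(sin α − sin β))/8 = -0.346654; p = 2π − arccos c = 4.358388 rad; φ = atan2(cos α − cos β, d − sin α + sin β) = -0.111534 rad; t = (α − φ + p/2) mod 2π = 4.593477 rad, q = (α − β − t + p) mod 2π = 0.189026 rad → L = 5.59·(4.593477 + 4.358388 + 0.189026) = 5.59·9.140891 = 51.097578 m
LRL: c = (6 − d² + 2cos(α−β) − 2d(sin α − sin β))/8 = -0.027458; p = 2π − arccos c = 4.684927 rad; φ = atan2(cos β − cos α, d + sin α − sin β) = 0.127772 rad; t = (φ − α + p/2) mod 2π = 0.167486 rad, q = (β − α − t + p) mod 2π = 4.093326 rad → L = 5.59·(0.167486 + 4.684927 + 4.093326) = 5.59·8.945739 = 50.006683 m
Shortest: LSL with L = 48.778711 m ≈ 48.7787 m
Convert LSL to answer units (arcs ×180/π): t = 4.108208·180/π = 235.3830°, p = ρ·p = 5.59·2.866996 = 16.0265 m, q = 1.750862·180/π = 100.3170°, L = 48.7787 m.

LSL: t = 235.3830°, p = 16.0265 m, q = 100.3170°, L = 48.7787 m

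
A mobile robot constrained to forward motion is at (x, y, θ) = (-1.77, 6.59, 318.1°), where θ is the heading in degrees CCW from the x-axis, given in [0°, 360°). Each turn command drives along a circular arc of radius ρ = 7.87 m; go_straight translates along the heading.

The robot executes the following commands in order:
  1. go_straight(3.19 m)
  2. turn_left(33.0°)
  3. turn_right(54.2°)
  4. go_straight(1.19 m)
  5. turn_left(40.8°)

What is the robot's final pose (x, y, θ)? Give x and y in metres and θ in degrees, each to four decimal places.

(15.0140, -6.4545, 337.7000°)

set_pose: (x, y, θ) = (-1.7700, 6.5900, 318.1000°), ρ = 7.87
go_straight(3.19): x += 3.19·cos θ, y += 3.19·sin θ → (0.6044, 4.4596, 318.1000°)
turn_left(33.0°): centre at ρ to the left, rotate +33.0° → (4.6426, 2.5421, 351.1000°)
turn_right(54.2°): centre at ρ to the right, rotate −54.2° → (10.4435, -1.6725, 296.9000°)
go_straight(1.19): x += 1.19·cos θ, y += 1.19·sin θ → (10.9819, -2.7337, 296.9000°)
turn_left(40.8°): centre at ρ to the left, rotate +40.8° → (15.0140, -6.4545, 337.7000°)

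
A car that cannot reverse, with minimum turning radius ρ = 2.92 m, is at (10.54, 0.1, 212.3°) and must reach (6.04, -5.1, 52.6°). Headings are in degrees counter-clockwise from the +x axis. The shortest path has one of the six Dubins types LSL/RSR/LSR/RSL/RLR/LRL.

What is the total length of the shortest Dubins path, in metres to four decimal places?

Let ψ = atan2(Δy, Δx) = atan2(-5.20, -4.50) = -130.8724° be the start→goal bearing.
Normalize: d = |goal − start| / ρ = 6.876772/2.92 = 2.355059, α = (θ_start − ψ) mod 360° = 343.1724° = 5.989488 rad, β = (θ_goal − ψ) mod 360° = 183.4724° = 3.202198 rad.
Common terms: sin α = -0.289493, cos α = 0.957180, sin β = -0.060568, cos β = -0.998164, cos(α−β) = -0.937889, d² = 5.546303. Work in radians in the unit-radius frame; every candidate has L = ρ·(t + p + q).
LSL: p² = 2 + d² − 2cos(α−β) + 2d(sin α − sin β) = 8.343818; p = √p² = 2.888567; φ = atan2(cos β − cos α, d + sin α − sin β) = -0.743577 rad; t = (φ − α) mod 2π = 5.833305 rad, q = (β − φ) mod 2π = 3.945775 rad → L = 2.92·(5.833305 + 2.888567 + 3.945775) = 2.92·12.667647 = 36.989528 m
RSR: p² = 2 + d² − 2cos(α−β) + 2d(sin β − sin α) = 10.500344; p = √p² = 3.240424; φ = atan2(cos α − cos β, d − sin α + sin β) = 0.647786 rad; t = (α − φ) mod 2π = 5.341702 rad, q = (φ − β) mod 2π = 3.728774 rad → L = 2.92·(5.341702 + 3.240424 + 3.728774) = 2.92·12.310900 = 35.947827 m
LSR: p² = d² − 2 + 2cos(α−β) + 2d(sin α + sin β) = 0.021698; p = √p² = 0.147304; φ = atan2(−cos α − cos β, d + sin α + sin β) − atan2(−2, p) = 1.517715 rad; t = (φ − α) mod 2π = 1.811412 rad, q = (φ − β) mod 2π = 4.598703 rad → L = 2.92·(1.811412 + 0.147304 + 4.598703) = 2.92·6.557419 = 19.147663 m
RSL: p² = d² − 2 + 2cos(α−β) − 2d(sin α + sin β) = 3.319352; p = √p² = 1.821909; φ = atan2(cos α + cos β, d − sin α − sin β) − atan2(2, p) = -0.847111 rad; t = (α − φ) mod 2π = 0.553414 rad, q = (β − φ) mod 2π = 4.049309 rad → L = 2.92·(0.553414 + 1.821909 + 4.049309) = 2.92·6.424632 = 18.759926 m
RLR: c = (6 − d² + 2cos(α−β) + 2d(sin α − sin β))/8 = -0.312543; p = 2π − arccos c = 4.394520 rad; φ = atan2(cos α − cos β, d − sin α + sin β) = 0.647786 rad; t = (α − φ + p/2) mod 2π = 1.255777 rad, q = (α − β − t + p) mod 2π = 5.926034 rad → L = 2.92·(1.255777 + 4.394520 + 5.926034) = 2.92·11.576331 = 33.802886 m
LRL: c = (6 − d² + 2cos(α−β) − 2d(sin α − sin β))/8 = -0.042977; p = 2π − arccos c = 4.669399 rad; φ = atan2(cos β − cos α, d + sin α − sin β) = -0.743577 rad; t = (φ − α + p/2) mod 2π = 1.884819 rad, q = (β − α − t + p) mod 2π = 6.280474 rad → L = 2.92·(1.884819 + 4.669399 + 6.280474) = 2.92·12.834692 = 37.477299 m
Shortest: RSL with L = 18.759926 m ≈ 18.7599 m

18.7599 m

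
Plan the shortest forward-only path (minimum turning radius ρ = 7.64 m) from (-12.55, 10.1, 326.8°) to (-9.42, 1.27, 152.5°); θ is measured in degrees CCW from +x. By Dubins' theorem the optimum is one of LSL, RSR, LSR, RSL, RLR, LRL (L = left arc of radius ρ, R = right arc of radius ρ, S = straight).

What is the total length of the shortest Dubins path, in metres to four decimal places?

47.5183 m

Let ψ = atan2(Δy, Δx) = atan2(-8.83, 3.13) = -70.4819° be the start→goal bearing.
Normalize: d = |goal − start| / ρ = 9.368340/7.64 = 1.226223, α = (θ_start − ψ) mod 360° = 37.2819° = 0.650693 rad, β = (θ_goal − ψ) mod 360° = 222.9819° = 3.891769 rad.
Common terms: sin α = 0.605738, cos α = 0.795664, sin β = -0.681768, cos β = -0.731569, cos(α−β) = -0.995056, d² = 1.503622. Work in radians in the unit-radius frame; every candidate has L = ρ·(t + p + q).
LSL: p² = 2 + d² − 2cos(α−β) + 2d(sin α − sin β) = 8.651269; p = √p² = 2.941304; φ = atan2(cos β − cos α, d + sin α − sin β) = -0.545958 rad; t = (φ − α) mod 2π = 5.086535 rad, q = (β − φ) mod 2π = 4.437727 rad → L = 7.64·(5.086535 + 2.941304 + 4.437727) = 7.64·12.465566 = 95.236922 m
RSR: p² = 2 + d² − 2cos(α−β) + 2d(sin β − sin α) = 2.336197; p = √p² = 1.528462; φ = atan2(cos α − cos β, d − sin α + sin β) = 1.610902 rad; t = (α − φ) mod 2π = 5.322976 rad, q = (φ − β) mod 2π = 4.002318 rad → L = 7.64·(5.322976 + 1.528462 + 4.002318) = 7.64·10.853756 = 82.922699 m
LSR: p² = d² − 2 + 2cos(α−β) + 2d(sin α + sin β) = -2.672949 < 0 → infeasible
RSL: p² = d² − 2 + 2cos(α−β) − 2d(sin α + sin β) = -2.300030 < 0 → infeasible
RLR: c = (6 − d² + 2cos(α−β) + 2d(sin α − sin β))/8 = 0.707975; p = 2π − arccos c = 5.499016 rad; φ = atan2(cos α − cos β, d − sin α + sin β) = 1.610902 rad; t = (α − φ + p/2) mod 2π = 1.789299 rad, q = (α − β − t + p) mod 2π = 0.468641 rad → L = 7.64·(1.789299 + 5.499016 + 0.468641) = 7.64·7.756956 = 59.263146 m
LRL: c = (6 − d² + 2cos(α−β) − 2d(sin α − sin β))/8 = -0.081409; p = 2π − arccos c = 4.630890 rad; φ = atan2(cos β − cos α, d + sin α − sin β) = -0.545958 rad; t = (φ − α + p/2) mod 2π = 1.118795 rad, q = (β − α − t + p) mod 2π = 0.469986 rad → L = 7.64·(1.118795 + 4.630890 + 0.469986) = 7.64·6.219671 = 47.518290 m
Shortest: LRL with L = 47.518290 m ≈ 47.5183 m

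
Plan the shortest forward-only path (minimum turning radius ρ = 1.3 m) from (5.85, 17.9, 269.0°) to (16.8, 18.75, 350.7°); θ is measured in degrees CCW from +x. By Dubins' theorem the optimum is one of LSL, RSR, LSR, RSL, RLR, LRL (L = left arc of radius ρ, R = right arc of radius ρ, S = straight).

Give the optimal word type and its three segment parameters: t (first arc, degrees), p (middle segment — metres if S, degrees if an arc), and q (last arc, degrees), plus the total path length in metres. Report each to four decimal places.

LSR: t = 104.4833°, p = 9.0843 m, q = 22.7833°, L = 11.9719 m

Let ψ = atan2(Δy, Δx) = atan2(0.85, 10.95) = 4.4387° be the start→goal bearing.
Normalize: d = |goal − start| / ρ = 10.982941/1.3 = 8.448416, α = (θ_start − ψ) mod 360° = 264.5613° = 4.617465 rad, β = (θ_goal − ψ) mod 360° = 346.2613° = 6.043399 rad.
Common terms: sin α = -0.995498, cos α = -0.094781, sin β = -0.237495, cos β = 0.971389, cos(α−β) = 0.144356, d² = 71.375740. Work in radians in the unit-radius frame; every candidate has L = ρ·(t + p + q).
LSL: p² = 2 + d² − 2cos(α−β) + 2d(sin α − sin β) = 60.279168; p = √p² = 7.763966; φ = atan2(cos β − cos α, d + sin α − sin β) = 0.137758 rad; t = (φ − α) mod 2π = 1.803478 rad, q = (β − φ) mod 2π = 5.905641 rad → L = 1.3·(1.803478 + 7.763966 + 5.905641) = 1.3·15.473085 = 20.115011 m
RSR: p² = 2 + d² − 2cos(α−β) + 2d(sin β − sin α) = 85.894886; p = √p² = 9.267949; φ = atan2(cos α − cos β, d − sin α + sin β) = -0.115294 rad; t = (α − φ) mod 2π = 4.732759 rad, q = (φ − β) mod 2π = 0.124492 rad → L = 1.3·(4.732759 + 9.267949 + 0.124492) = 1.3·14.125201 = 18.362761 m
LSR: p² = d² − 2 + 2cos(α−β) + 2d(sin α + sin β) = 48.830780; p = √p² = 6.987902; φ = atan2(−cos α − cos β, d + sin α + sin β) − atan2(−2, p) = 0.157859 rad; t = (φ − α) mod 2π = 1.823578 rad, q = (φ − β) mod 2π = 0.397644 rad → L = 1.3·(1.823578 + 6.987902 + 0.397644) = 1.3·9.209125 = 11.971863 m
RSL: p² = d² − 2 + 2cos(α−β) − 2d(sin α + sin β) = 90.498124; p = √p² = 9.513050; φ = atan2(cos α + cos β, d − sin α − sin β) − atan2(2, p) = -0.116920 rad; t = (α − φ) mod 2π = 4.734386 rad, q = (β − φ) mod 2π = 6.160320 rad → L = 1.3·(4.734386 + 9.513050 + 6.160320) = 1.3·20.407756 = 26.530083 m
RLR: c = (6 − d² + 2cos(α−β) + 2d(sin α − sin β))/8 = -9.736861, |c| > 1 → infeasible
LRL: c = (6 − d² + 2cos(α−β) − 2d(sin α − sin β))/8 = -6.534896, |c| > 1 → infeasible
Shortest: LSR with L = 11.971863 m ≈ 11.9719 m
Convert LSR to answer units (arcs ×180/π): t = 1.823578·180/π = 104.4833°, p = ρ·p = 1.3·6.987902 = 9.0843 m, q = 0.397644·180/π = 22.7833°, L = 11.9719 m.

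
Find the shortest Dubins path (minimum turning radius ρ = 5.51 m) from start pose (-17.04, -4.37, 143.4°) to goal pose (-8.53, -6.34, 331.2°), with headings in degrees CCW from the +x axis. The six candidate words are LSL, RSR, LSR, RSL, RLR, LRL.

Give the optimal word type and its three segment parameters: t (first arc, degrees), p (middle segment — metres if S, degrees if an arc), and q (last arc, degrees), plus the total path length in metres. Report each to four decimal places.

Let ψ = atan2(Δy, Δx) = atan2(-1.97, 8.51) = -13.0339° be the start→goal bearing.
Normalize: d = |goal − start| / ρ = 8.735044/5.51 = 1.585308, α = (θ_start − ψ) mod 360° = 156.4339° = 2.730287 rad, β = (θ_goal − ψ) mod 360° = 344.2339° = 6.008016 rad.
Common terms: sin α = 0.399806, cos α = -0.916600, sin β = -0.271710, cos β = 0.962379, cos(α−β) = -0.990748, d² = 2.513200. Work in radians in the unit-radius frame; every candidate has L = ρ·(t + p + q).
LSL: p² = 2 + d² − 2cos(α−β) + 2d(sin α − sin β) = 8.623815; p = √p² = 2.936633; φ = atan2(cos β − cos α, d + sin α − sin β) = 0.694292 rad; t = (φ − α) mod 2π = 4.247189 rad, q = (β − φ) mod 2π = 5.313724 rad → L = 5.51·(4.247189 + 2.936633 + 5.313724) = 5.51·12.497547 = 68.861483 m
RSR: p² = 2 + d² − 2cos(α−β) + 2d(sin β − sin α) = 4.365577; p = √p² = 2.089396; φ = atan2(cos α − cos β, d − sin α + sin β) = -1.118150 rad; t = (α − φ) mod 2π = 3.848437 rad, q = (φ − β) mod 2π = 5.440205 rad → L = 5.51·(3.848437 + 2.089396 + 5.440205) = 5.51·11.378038 = 62.692992 m
LSR: p² = d² − 2 + 2cos(α−β) + 2d(sin α + sin β) = -1.062153 < 0 → infeasible
RSL: p² = d² − 2 + 2cos(α−β) − 2d(sin α + sin β) = -1.874439 < 0 → infeasible
RLR: c = (6 − d² + 2cos(α−β) + 2d(sin α − sin β))/8 = 0.454303; p = 2π − arccos c = 5.183979 rad; φ = atan2(cos α − cos β, d − sin α + sin β) = -1.118150 rad; t = (α − φ + p/2) mod 2π = 0.157241 rad, q = (α − β − t + p) mod 2π = 1.749009 rad → L = 5.51·(0.157241 + 5.183979 + 1.749009) = 5.51·7.090229 = 39.067161 m
LRL: c = (6 − d² + 2cos(α−β) − 2d(sin α − sin β))/8 = -0.077977; p = 2π − arccos c = 4.634333 rad; φ = atan2(cos β − cos α, d + sin α − sin β) = 0.694292 rad; t = (φ − α + p/2) mod 2π = 0.281171 rad, q = (β − α − t + p) mod 2π = 1.347705 rad → L = 5.51·(0.281171 + 4.634333 + 1.347705) = 5.51·6.263209 = 34.510281 m
Shortest: LRL with L = 34.510281 m ≈ 34.5103 m
Convert LRL to answer units (arcs ×180/π): t = 0.281171·180/π = 16.1099°, p = 4.634333·180/π = 265.5277°, q = 1.347705·180/π = 77.2178°, L = 34.5103 m.

LRL: t = 16.1099°, p = 265.5277°, q = 77.2178°, L = 34.5103 m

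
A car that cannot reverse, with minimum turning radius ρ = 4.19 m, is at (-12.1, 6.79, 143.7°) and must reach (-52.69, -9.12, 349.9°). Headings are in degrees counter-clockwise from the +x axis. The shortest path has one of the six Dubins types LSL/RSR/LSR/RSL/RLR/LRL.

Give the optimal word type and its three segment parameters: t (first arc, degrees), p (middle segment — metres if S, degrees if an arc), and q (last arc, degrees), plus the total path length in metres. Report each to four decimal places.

Let ψ = atan2(Δy, Δx) = atan2(-15.91, -40.59) = -158.5964° be the start→goal bearing.
Normalize: d = |goal − start| / ρ = 43.596745/4.19 = 10.404951, α = (θ_start − ψ) mod 360° = 302.2964° = 5.276067 rad, β = (θ_goal − ψ) mod 360° = 148.4964° = 2.591751 rad.
Common terms: sin α = -0.845296, cos α = 0.534299, sin β = 0.522552, cos β = -0.852607, cos(α−β) = -0.897258, d² = 108.263008. Work in radians in the unit-radius frame; every candidate has L = ρ·(t + p + q).
LSL: p² = 2 + d² − 2cos(α−β) + 2d(sin α − sin β) = 83.592745; p = √p² = 9.142907; φ = atan2(cos β − cos α, d + sin α − sin β) = -0.152280 rad; t = (φ − α) mod 2π = 0.854838 rad, q = (β − φ) mod 2π = 2.744031 rad → L = 4.19·(0.854838 + 9.142907 + 2.744031) = 4.19·12.741776 = 53.388040 m
RSR: p² = 2 + d² − 2cos(α−β) + 2d(sin β − sin α) = 140.522305; p = √p² = 11.854210; φ = atan2(cos α − cos β, d − sin α + sin β) = 0.117266 rad; t = (α − φ) mod 2π = 5.158802 rad, q = (φ − β) mod 2π = 3.808700 rad → L = 4.19·(5.158802 + 11.854210 + 3.808700) = 4.19·20.821712 = 87.242974 m
LSR: p² = d² − 2 + 2cos(α−β) + 2d(sin α + sin β) = 97.752237; p = √p² = 9.886973; φ = atan2(−cos α − cos β, d + sin α + sin β) − atan2(−2, p) = 0.231154 rad; t = (φ − α) mod 2π = 1.238272 rad, q = (φ − β) mod 2π = 3.922588 rad → L = 4.19·(1.238272 + 9.886973 + 3.922588) = 4.19·15.047833 = 63.050421 m
RSL: p² = d² − 2 + 2cos(α−β) − 2d(sin α + sin β) = 111.184746; p = √p² = 10.544418; φ = atan2(cos α + cos β, d − sin α − sin β) − atan2(2, p) = -0.217110 rad; t = (α − φ) mod 2π = 5.493177 rad, q = (β − φ) mod 2π = 2.808861 rad → L = 4.19·(5.493177 + 10.544418 + 2.808861) = 4.19·18.846456 = 78.966651 m
RLR: c = (6 − d² + 2cos(α−β) + 2d(sin α − sin β))/8 = -16.565288, |c| > 1 → infeasible
LRL: c = (6 − d² + 2cos(α−β) − 2d(sin α − sin β))/8 = -9.449093, |c| > 1 → infeasible
Shortest: LSL with L = 53.388040 m ≈ 53.3880 m
Convert LSL to answer units (arcs ×180/π): t = 0.854838·180/π = 48.9786°, p = ρ·p = 4.19·9.142907 = 38.3088 m, q = 2.744031·180/π = 157.2214°, L = 53.3880 m.

LSL: t = 48.9786°, p = 38.3088 m, q = 157.2214°, L = 53.3880 m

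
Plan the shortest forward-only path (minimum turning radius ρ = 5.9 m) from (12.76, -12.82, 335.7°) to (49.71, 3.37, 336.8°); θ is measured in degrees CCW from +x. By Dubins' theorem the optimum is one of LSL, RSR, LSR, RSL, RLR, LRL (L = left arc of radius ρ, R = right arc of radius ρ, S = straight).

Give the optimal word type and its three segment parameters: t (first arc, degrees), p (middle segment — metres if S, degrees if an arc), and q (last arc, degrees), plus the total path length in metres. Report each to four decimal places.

Let ψ = atan2(Δy, Δx) = atan2(16.19, 36.95) = 23.6611° be the start→goal bearing.
Normalize: d = |goal − start| / ρ = 40.341277/5.9 = 6.837505, α = (θ_start − ψ) mod 360° = 312.0389° = 5.446106 rad, β = (θ_goal − ψ) mod 360° = 313.1389° = 5.465305 rad.
Common terms: sin α = -0.742690, cos α = 0.669635, sin β = -0.729698, cos β = 0.683769, cos(α−β) = 0.999816, d² = 46.751468. Work in radians in the unit-radius frame; every candidate has L = ρ·(t + p + q).
LSL: p² = 2 + d² − 2cos(α−β) + 2d(sin α − sin β) = 46.574169; p = √p² = 6.824527; φ = atan2(cos β − cos α, d + sin α − sin β) = 0.002071 rad; t = (φ − α) mod 2π = 0.839150 rad, q = (β − φ) mod 2π = 5.463234 rad → L = 5.9·(0.839150 + 6.824527 + 5.463234) = 5.9·13.126911 = 77.448774 m
RSR: p² = 2 + d² − 2cos(α−β) + 2d(sin β − sin α) = 46.929504; p = √p² = 6.850511; φ = atan2(cos α − cos β, d − sin α + sin β) = -0.002063 rad; t = (α − φ) mod 2π = 5.448170 rad, q = (φ − β) mod 2π = 0.815817 rad → L = 5.9·(5.448170 + 6.850511 + 0.815817) = 5.9·13.114498 = 77.375538 m
LSR: p² = d² − 2 + 2cos(α−β) + 2d(sin α + sin β) = 26.616174; p = √p² = 5.159087; φ = atan2(−cos α − cos β, d + sin α + sin β) − atan2(−2, p) = 0.122724 rad; t = (φ − α) mod 2π = 0.959803 rad, q = (φ − β) mod 2π = 0.940604 rad → L = 5.9·(0.959803 + 5.159087 + 0.940604) = 5.9·7.059493 = 41.651009 m
RSL: p² = d² − 2 + 2cos(α−β) − 2d(sin α + sin β) = 66.886025; p = √p² = 8.178388; φ = atan2(cos α + cos β, d − sin α − sin β) − atan2(2, p) = -0.078391 rad; t = (α − φ) mod 2π = 5.524497 rad, q = (β − φ) mod 2π = 5.543696 rad → L = 5.9·(5.524497 + 8.178388 + 5.543696) = 5.9·19.246580 = 113.554824 m
RLR: c = (6 − d² + 2cos(α−β) + 2d(sin α − sin β))/8 = -4.866188, |c| > 1 → infeasible
LRL: c = (6 − d² + 2cos(α−β) − 2d(sin α − sin β))/8 = -4.821771, |c| > 1 → infeasible
Shortest: LSR with L = 41.651009 m ≈ 41.6510 m
Convert LSR to answer units (arcs ×180/π): t = 0.959803·180/π = 54.9926°, p = ρ·p = 5.9·5.159087 = 30.4386 m, q = 0.940604·180/π = 53.8926°, L = 41.6510 m.

LSR: t = 54.9926°, p = 30.4386 m, q = 53.8926°, L = 41.6510 m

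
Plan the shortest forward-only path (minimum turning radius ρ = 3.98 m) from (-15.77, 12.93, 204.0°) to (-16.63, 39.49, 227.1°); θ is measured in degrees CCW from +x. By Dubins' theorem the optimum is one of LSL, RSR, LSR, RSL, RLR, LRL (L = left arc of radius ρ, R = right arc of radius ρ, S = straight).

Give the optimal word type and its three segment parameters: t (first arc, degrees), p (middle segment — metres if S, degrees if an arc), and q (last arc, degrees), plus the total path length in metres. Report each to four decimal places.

RSL: t = 147.0961°, p = 18.9414 m, q = 170.1961°, L = 40.9819 m

Let ψ = atan2(Δy, Δx) = atan2(26.56, -0.86) = 91.8546° be the start→goal bearing.
Normalize: d = |goal − start| / ρ = 26.573920/3.98 = 6.676864, α = (θ_start − ψ) mod 360° = 112.1454° = 1.957307 rad, β = (θ_goal − ψ) mod 360° = 135.2454° = 2.360478 rad.
Common terms: sin α = 0.926230, cos α = -0.376959, sin β = 0.704071, cos β = -0.710129, cos(α−β) = 0.919821, d² = 44.580516. Work in radians in the unit-radius frame; every candidate has L = ρ·(t + p + q).
LSL: p² = 2 + d² − 2cos(α−β) + 2d(sin α − sin β) = 47.707520; p = √p² = 6.907063; φ = atan2(cos β − cos α, d + sin α − sin β) = -0.048255 rad; t = (φ − α) mod 2π = 4.277623 rad, q = (β − φ) mod 2π = 2.408733 rad → L = 3.98·(4.277623 + 6.907063 + 2.408733) = 3.98·13.593419 = 54.101809 m
RSR: p² = 2 + d² − 2cos(α−β) + 2d(sin β − sin α) = 41.774226; p = √p² = 6.463298; φ = atan2(cos α − cos β, d − sin α + sin β) = 0.051571 rad; t = (α − φ) mod 2π = 1.905736 rad, q = (φ − β) mod 2π = 3.974278 rad → L = 3.98·(1.905736 + 6.463298 + 3.974278) = 3.98·12.343313 = 49.126384 m
LSR: p² = d² − 2 + 2cos(α−β) + 2d(sin α + sin β) = 66.190759; p = √p² = 8.135770; φ = atan2(−cos α − cos β, d + sin α + sin β) − atan2(−2, p) = 0.371170 rad; t = (φ − α) mod 2π = 4.697048 rad, q = (φ − β) mod 2π = 4.293877 rad → L = 3.98·(4.697048 + 8.135770 + 4.293877) = 3.98·17.126696 = 68.164251 m
RSL: p² = d² − 2 + 2cos(α−β) − 2d(sin α + sin β) = 22.649559; p = √p² = 4.759155; φ = atan2(cos α + cos β, d − sin α − sin β) − atan2(2, p) = -0.610004 rad; t = (α − φ) mod 2π = 2.567311 rad, q = (β − φ) mod 2π = 2.970482 rad → L = 3.98·(2.567311 + 4.759155 + 2.970482) = 3.98·10.296948 = 40.981854 m
RLR: c = (6 − d² + 2cos(α−β) + 2d(sin α − sin β))/8 = -4.221778, |c| > 1 → infeasible
LRL: c = (6 − d² + 2cos(α−β) − 2d(sin α − sin β))/8 = -4.963440, |c| > 1 → infeasible
Shortest: RSL with L = 40.981854 m ≈ 40.9819 m
Convert RSL to answer units (arcs ×180/π): t = 2.567311·180/π = 147.0961°, p = ρ·p = 3.98·4.759155 = 18.9414 m, q = 2.970482·180/π = 170.1961°, L = 40.9819 m.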